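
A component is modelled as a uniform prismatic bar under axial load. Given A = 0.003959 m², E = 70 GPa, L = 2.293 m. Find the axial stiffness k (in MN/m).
Model: a uniform prismatic bar under axial load, so k = (A·E) / L.
Convert to SI units:
  E = 70 GPa = 7 × 10¹⁰ Pa
Substitute:
  k = (0.003959 × (7 × 10¹⁰)) / 2.293
  k = 1.209 × 10⁸ N/m
Convert: k = 1.209 × 10⁸ N/m = 120.9 MN/m
Final answer: k = 120.9 MN/m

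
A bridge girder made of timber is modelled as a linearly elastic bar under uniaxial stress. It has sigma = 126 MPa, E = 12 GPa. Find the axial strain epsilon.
Model: a linearly elastic bar under uniaxial stress, so epsilon = sigma / E.
Convert to SI units:
  sigma = 126 MPa = 1.26 × 10⁸ Pa
  E = 12 GPa = 1.2 × 10¹⁰ Pa
Substitute:
  epsilon = (1.26 × 10⁸) / (1.2 × 10¹⁰)
  epsilon = 0.0105
Final answer: epsilon = 0.0105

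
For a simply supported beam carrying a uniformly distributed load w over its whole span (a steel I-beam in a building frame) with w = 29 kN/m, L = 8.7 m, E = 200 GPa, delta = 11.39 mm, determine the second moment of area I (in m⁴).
Model: a simply supported beam carrying a uniformly distributed load w over its whole span, so delta = (5·w·L^4) / (384·E·I).
Solve for I: I = (5·w·L^4) / (384·delta·E).
Convert to SI units:
  w = 29 kN/m = 29000 N/m
  E = 200 GPa = 2 × 10¹¹ Pa
  delta = 11.39 mm = 0.01139 m
Substitute:
  I = (5 × 29000 × 8.7^4) / (384 × 0.01139 × (2 × 10¹¹))
  I = 0.0009496 m⁴
Final answer: I = 0.0009496 m⁴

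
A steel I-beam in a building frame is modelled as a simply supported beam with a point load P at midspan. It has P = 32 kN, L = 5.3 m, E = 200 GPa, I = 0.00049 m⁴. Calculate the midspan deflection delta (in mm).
Model: a simply supported beam with a point load P at midspan, so delta = (P·L^3) / (48·E·I).
Convert to SI units:
  P = 32 kN = 32000 N
  E = 200 GPa = 2 × 10¹¹ Pa
Substitute:
  delta = (32000 × 5.3^3) / (48 × (2 × 10¹¹) × 0.00049)
  delta = 0.001013 m
Convert: delta = 0.001013 m = 1.013 mm
Final answer: delta = 1.013 mm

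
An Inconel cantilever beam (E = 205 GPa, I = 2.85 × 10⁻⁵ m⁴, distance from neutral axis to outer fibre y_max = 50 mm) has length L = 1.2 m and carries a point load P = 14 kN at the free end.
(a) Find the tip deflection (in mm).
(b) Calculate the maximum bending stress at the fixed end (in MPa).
(a) Tip deflection of a cantilever with an end point load: δ = P·L^3 / (3·E·I). Convert P = 14 kN = 14000 N, E = 205 GPa = 2.05 × 10¹¹ Pa.
  δ = (14000 × 1.2^3) / (3 × (2.05 × 10¹¹) × (2.85 × 10⁻⁵)) = 0.00138 m = 1.38 mm
(b) Maximum bending moment at the fixed end: M = P·L = 14000 × 1.2 = 16800 N·m. Convert y_max = 50 mm = 0.05 m.
  σ = M·y_max / I = (16800 × 0.05) / (2.85 × 10⁻⁵) = 2.947 × 10⁷ Pa = 29.47 MPa
Final answer: (a) δ = 1.38 mm, (b) σ = 29.47 MPa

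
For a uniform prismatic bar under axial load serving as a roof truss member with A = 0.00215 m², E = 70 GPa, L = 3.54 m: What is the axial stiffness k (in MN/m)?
Model: a uniform prismatic bar under axial load, so k = (A·E) / L.
Convert to SI units:
  E = 70 GPa = 7 × 10¹⁰ Pa
Substitute:
  k = (0.00215 × (7 × 10¹⁰)) / 3.54
  k = 4.251 × 10⁷ N/m
Convert: k = 4.251 × 10⁷ N/m = 42.51 MN/m
Final answer: k = 42.51 MN/m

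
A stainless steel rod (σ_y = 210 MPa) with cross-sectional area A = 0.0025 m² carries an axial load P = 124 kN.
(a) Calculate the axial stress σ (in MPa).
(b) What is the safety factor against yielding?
(a) Axial stress σ = P/A. Convert P = 124 kN = 124000 N.
  σ = 124000 / 0.0025 = 4.96 × 10⁷ Pa = 49.6 MPa
(b) Safety factor SF = σ_y/σ = 210 / 49.6 = 4.234
Final answer: (a) σ = 49.6 MPa, (b) SF = 4.234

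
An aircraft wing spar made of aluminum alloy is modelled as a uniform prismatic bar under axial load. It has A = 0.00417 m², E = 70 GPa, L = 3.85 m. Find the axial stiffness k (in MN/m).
Model: a uniform prismatic bar under axial load, so k = (A·E) / L.
Convert to SI units:
  E = 70 GPa = 7 × 10¹⁰ Pa
Substitute:
  k = (0.00417 × (7 × 10¹⁰)) / 3.85
  k = 7.582 × 10⁷ N/m
Convert: k = 7.582 × 10⁷ N/m = 75.82 MN/m
Final answer: k = 75.82 MN/m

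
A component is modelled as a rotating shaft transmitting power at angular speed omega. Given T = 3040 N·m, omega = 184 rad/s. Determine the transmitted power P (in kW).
Model: a rotating shaft transmitting power at angular speed omega, so P = T·omega.
Substitute:
  P = 3040 × 184
  P = 559400 W
Convert: P = 559400 W = 559.4 kW
Final answer: P = 559.4 kW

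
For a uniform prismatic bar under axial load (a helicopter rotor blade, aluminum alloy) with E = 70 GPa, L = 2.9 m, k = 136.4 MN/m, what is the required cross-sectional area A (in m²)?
Model: a uniform prismatic bar under axial load, so k = (A·E) / L.
Solve for A: A = (k·L) / E.
Convert to SI units:
  E = 70 GPa = 7 × 10¹⁰ Pa
  k = 136.4 MN/m = 1.364 × 10⁸ N/m
Substitute:
  A = ((1.364 × 10⁸) × 2.9) / (7 × 10¹⁰)
  A = 0.005651 m²
Final answer: A = 0.005651 m²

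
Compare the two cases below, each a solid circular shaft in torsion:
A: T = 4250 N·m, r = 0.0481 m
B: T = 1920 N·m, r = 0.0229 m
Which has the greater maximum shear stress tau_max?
Model: a solid circular shaft in torsion, so tau_max = (2·T) / (π·r^3) (SI units).
  A: tau_max = (2 × 4250) / (π × 0.0481^3) = 2.431 × 10⁷ Pa = 24.31 MPa
  B: tau_max = (2 × 1920) / (π × 0.0229^3) = 1.018 × 10⁸ Pa = 101.8 MPa
101.8 MPa > 24.31 MPa, so B is larger.
Final answer: B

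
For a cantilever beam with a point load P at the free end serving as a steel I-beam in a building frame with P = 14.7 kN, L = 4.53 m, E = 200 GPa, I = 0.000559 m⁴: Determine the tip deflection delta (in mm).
Model: a cantilever beam with a point load P at the free end, so delta = (P·L^3) / (3·E·I).
Convert to SI units:
  P = 14.7 kN = 14700 N
  E = 200 GPa = 2 × 10¹¹ Pa
Substitute:
  delta = (14700 × 4.53^3) / (3 × (2 × 10¹¹) × 0.000559)
  delta = 0.004074 m
Convert: delta = 0.004074 m = 4.074 mm
Final answer: delta = 4.074 mm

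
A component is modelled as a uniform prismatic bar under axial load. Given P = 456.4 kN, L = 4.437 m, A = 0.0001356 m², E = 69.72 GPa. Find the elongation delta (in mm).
Model: a uniform prismatic bar under axial load, so delta = (P·L) / (A·E).
Convert to SI units:
  P = 456.4 kN = 456400 N
  E = 69.72 GPa = 6.972 × 10¹⁰ Pa
Substitute:
  delta = (456400 × 4.437) / (0.0001356 × (6.972 × 10¹⁰))
  delta = 0.2142 m
Convert: delta = 0.2142 m = 214.2 mm
Final answer: delta = 214.2 mm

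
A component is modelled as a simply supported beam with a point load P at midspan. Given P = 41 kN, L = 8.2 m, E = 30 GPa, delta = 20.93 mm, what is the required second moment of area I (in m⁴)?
Model: a simply supported beam with a point load P at midspan, so delta = (P·L^3) / (48·E·I).
Solve for I: I = (P·L^3) / (48·delta·E).
Convert to SI units:
  P = 41 kN = 41000 N
  E = 30 GPa = 3 × 10¹⁰ Pa
  delta = 20.93 mm = 0.02093 m
Substitute:
  I = (41000 × 8.2^3) / (48 × 0.02093 × (3 × 10¹⁰))
  I = 0.0007501 m⁴
Final answer: I = 0.0007501 m⁴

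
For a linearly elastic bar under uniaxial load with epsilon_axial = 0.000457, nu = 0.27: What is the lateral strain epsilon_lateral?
Model: a linearly elastic bar under uniaxial load, so epsilon_lateral = -nu·epsilon_axial.
Substitute:
  epsilon_lateral = -(0.27 × 0.000457)
  epsilon_lateral = -0.0001234
Final answer: epsilon_lateral = -0.0001234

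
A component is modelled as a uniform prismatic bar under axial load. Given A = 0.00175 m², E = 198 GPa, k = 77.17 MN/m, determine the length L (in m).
Model: a uniform prismatic bar under axial load, so k = (A·E) / L.
Solve for L: L = (A·E) / k.
Convert to SI units:
  E = 198 GPa = 1.98 × 10¹¹ Pa
  k = 77.17 MN/m = 7.717 × 10⁷ N/m
Substitute:
  L = (0.00175 × (1.98 × 10¹¹)) / (7.717 × 10⁷)
  L = 4.49 m
Final answer: L = 4.49 m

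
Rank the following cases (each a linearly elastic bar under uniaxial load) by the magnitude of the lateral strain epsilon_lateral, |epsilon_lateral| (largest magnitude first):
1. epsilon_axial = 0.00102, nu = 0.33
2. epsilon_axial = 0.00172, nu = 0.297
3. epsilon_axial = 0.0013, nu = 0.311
Model: a linearly elastic bar under uniaxial load, so epsilon_lateral = -nu·epsilon_axial (SI units).
  Case 1: epsilon_lateral = -(0.33 × 0.00102) = -0.0003366
  Case 2: epsilon_lateral = -(0.297 × 0.00172) = -0.0005108
  Case 3: epsilon_lateral = -(0.311 × 0.0013) = -0.0004043
Ordering by |epsilon_lateral|: 0.0005108 (case 2) > 0.0004043 (case 3) > 0.0003366 (case 1)
Final answer: 2, 3, 1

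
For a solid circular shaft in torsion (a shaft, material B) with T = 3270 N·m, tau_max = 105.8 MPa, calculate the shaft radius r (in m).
Model: a solid circular shaft in torsion, so tau_max = (2·T) / (π·r^3).
Solve for r: r = ((2·T) / (π·tau_max))^(1/3).
Convert to SI units:
  tau_max = 105.8 MPa = 1.058 × 10⁸ Pa
Substitute:
  r = ((2 × 3270) / (π × (1.058 × 10⁸)))^(1/3)
  r = 0.027 m
Final answer: r = 0.027 m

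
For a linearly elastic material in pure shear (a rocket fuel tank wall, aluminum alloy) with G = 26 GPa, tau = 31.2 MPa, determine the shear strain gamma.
Model: a linearly elastic material in pure shear, so tau = G·gamma.
Solve for gamma: gamma = tau / G.
Convert to SI units:
  G = 26 GPa = 2.6 × 10¹⁰ Pa
  tau = 31.2 MPa = 3.12 × 10⁷ Pa
Substitute:
  gamma = (3.12 × 10⁷) / (2.6 × 10¹⁰)
  gamma = 0.0012
Final answer: gamma = 0.0012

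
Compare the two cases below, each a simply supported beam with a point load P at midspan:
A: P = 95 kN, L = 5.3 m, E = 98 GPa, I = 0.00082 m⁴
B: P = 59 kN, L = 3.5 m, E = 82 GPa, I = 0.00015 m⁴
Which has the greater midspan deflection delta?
Model: a simply supported beam with a point load P at midspan, so delta = (P·L^3) / (48·E·I) (SI units).
  A: delta = (95000 × 5.3^3) / (48 × (9.8 × 10¹⁰) × 0.00082) = 0.003667 m = 3.667 mm
  B: delta = (59000 × 3.5^3) / (48 × (8.2 × 10¹⁰) × 0.00015) = 0.004285 m = 4.285 mm
4.285 mm > 3.667 mm, so B is larger.
Final answer: B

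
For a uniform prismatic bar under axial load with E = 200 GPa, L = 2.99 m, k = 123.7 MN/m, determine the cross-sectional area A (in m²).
Model: a uniform prismatic bar under axial load, so k = (A·E) / L.
Solve for A: A = (k·L) / E.
Convert to SI units:
  E = 200 GPa = 2 × 10¹¹ Pa
  k = 123.7 MN/m = 1.237 × 10⁸ N/m
Substitute:
  A = ((1.237 × 10⁸) × 2.99) / (2 × 10¹¹)
  A = 0.001849 m²
Final answer: A = 0.001849 m²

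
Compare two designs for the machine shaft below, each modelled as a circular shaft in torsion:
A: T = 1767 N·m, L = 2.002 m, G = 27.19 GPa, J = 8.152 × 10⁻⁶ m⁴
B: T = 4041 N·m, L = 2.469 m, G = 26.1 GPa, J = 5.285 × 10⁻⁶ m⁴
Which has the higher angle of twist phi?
Model: a circular shaft in torsion, so phi = (T·L) / (G·J) (SI units).
  A: phi = (1767 × 2.002) / ((2.719 × 10¹⁰) × (8.152 × 10⁻⁶)) = 0.01596 rad = 0.9144°
  B: phi = (4041 × 2.469) / ((2.61 × 10¹⁰) × (5.285 × 10⁻⁶)) = 0.07233 rad = 4.144°
4.144° > 0.9144°, so B is larger.
Final answer: B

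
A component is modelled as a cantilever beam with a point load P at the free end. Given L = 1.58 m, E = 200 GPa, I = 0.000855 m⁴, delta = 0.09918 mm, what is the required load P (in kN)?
Model: a cantilever beam with a point load P at the free end, so delta = (P·L^3) / (3·E·I).
Solve for P: P = (3·delta·E·I) / L^3.
Convert to SI units:
  E = 200 GPa = 2 × 10¹¹ Pa
  delta = 0.09918 mm = 9.918 × 10⁻⁵ m
Substitute:
  P = (3 × (9.918 × 10⁻⁵) × (2 × 10¹¹) × 0.000855) / 1.58^3
  P = 12900 N
Convert: P = 12900 N = 12.9 kN
Final answer: P = 12.9 kN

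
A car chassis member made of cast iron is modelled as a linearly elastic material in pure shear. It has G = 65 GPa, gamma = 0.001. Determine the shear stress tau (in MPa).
Model: a linearly elastic material in pure shear, so tau = G·gamma.
Convert to SI units:
  G = 65 GPa = 6.5 × 10¹⁰ Pa
Substitute:
  tau = (6.5 × 10¹⁰) × 0.001
  tau = 6.5 × 10⁷ Pa
Convert: tau = 6.5 × 10⁷ Pa = 65 MPa
Final answer: tau = 65 MPa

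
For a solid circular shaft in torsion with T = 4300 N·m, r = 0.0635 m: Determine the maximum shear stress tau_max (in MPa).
Model: a solid circular shaft in torsion, so tau_max = (2·T) / (π·r^3).
Substitute:
  tau_max = (2 × 4300) / (π × 0.0635^3)
  tau_max = 1.069 × 10⁷ Pa
Convert: tau_max = 1.069 × 10⁷ Pa = 10.69 MPa
Final answer: tau_max = 10.69 MPa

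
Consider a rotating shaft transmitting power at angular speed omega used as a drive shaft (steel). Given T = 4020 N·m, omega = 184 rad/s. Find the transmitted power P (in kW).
Model: a rotating shaft transmitting power at angular speed omega, so P = T·omega.
Substitute:
  P = 4020 × 184
  P = 739700 W
Convert: P = 739700 W = 739.7 kW
Final answer: P = 739.7 kW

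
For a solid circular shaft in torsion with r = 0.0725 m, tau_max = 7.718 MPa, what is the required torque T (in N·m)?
Model: a solid circular shaft in torsion, so tau_max = (2·T) / (π·r^3).
Solve for T: T = (π·tau_max·r^3) / 2.
Convert to SI units:
  tau_max = 7.718 MPa = 7.718 × 10⁶ Pa
Substitute:
  T = (π × (7.718 × 10⁶) × 0.0725^3) / 2
  T = 4620 N·m
Final answer: T = 4620 N·m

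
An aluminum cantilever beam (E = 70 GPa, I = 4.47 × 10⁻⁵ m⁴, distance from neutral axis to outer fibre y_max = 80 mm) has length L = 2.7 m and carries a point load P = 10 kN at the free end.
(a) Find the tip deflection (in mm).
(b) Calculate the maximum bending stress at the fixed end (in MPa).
(a) Tip deflection of a cantilever with an end point load: δ = P·L^3 / (3·E·I). Convert P = 10 kN = 10000 N, E = 70 GPa = 7 × 10¹⁰ Pa.
  δ = (10000 × 2.7^3) / (3 × (7 × 10¹⁰) × (4.47 × 10⁻⁵)) = 0.02097 m = 20.97 mm
(b) Maximum bending moment at the fixed end: M = P·L = 10000 × 2.7 = 27000 N·m. Convert y_max = 80 mm = 0.08 m.
  σ = M·y_max / I = (27000 × 0.08) / (4.47 × 10⁻⁵) = 4.832 × 10⁷ Pa = 48.32 MPa
Final answer: (a) δ = 20.97 mm, (b) σ = 48.32 MPa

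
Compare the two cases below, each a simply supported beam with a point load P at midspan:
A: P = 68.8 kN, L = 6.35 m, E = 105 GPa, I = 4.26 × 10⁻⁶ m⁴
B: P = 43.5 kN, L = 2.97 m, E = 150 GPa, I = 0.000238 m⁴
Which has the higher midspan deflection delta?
Model: a simply supported beam with a point load P at midspan, so delta = (P·L^3) / (48·E·I) (SI units).
  A: delta = (68800 × 6.35^3) / (48 × (1.05 × 10¹¹) × (4.26 × 10⁻⁶)) = 0.8205 m = 820.5 mm
  B: delta = (43500 × 2.97^3) / (48 × (1.5 × 10¹¹) × 0.000238) = 0.000665 m = 0.665 mm
820.5 mm > 0.665 mm, so A is larger.
Final answer: A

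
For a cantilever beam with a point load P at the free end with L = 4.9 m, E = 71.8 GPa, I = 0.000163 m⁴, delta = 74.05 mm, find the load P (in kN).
Model: a cantilever beam with a point load P at the free end, so delta = (P·L^3) / (3·E·I).
Solve for P: P = (3·delta·E·I) / L^3.
Convert to SI units:
  E = 71.8 GPa = 7.18 × 10¹⁰ Pa
  delta = 74.05 mm = 0.07405 m
Substitute:
  P = (3 × 0.07405 × (7.18 × 10¹⁰) × 0.000163) / 4.9^3
  P = 22100 N
Convert: P = 22100 N = 22.1 kN
Final answer: P = 22.1 kN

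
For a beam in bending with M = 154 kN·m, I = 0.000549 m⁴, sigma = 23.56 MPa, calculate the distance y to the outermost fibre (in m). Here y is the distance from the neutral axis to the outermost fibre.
Model: a beam in bending, so sigma = (M·y) / I.
Solve for y: y = (sigma·I) / M.
Convert to SI units:
  M = 154 kN·m = 154000 N·m
  sigma = 23.56 MPa = 2.356 × 10⁷ Pa
Substitute:
  y = ((2.356 × 10⁷) × 0.000549) / 154000
  y = 0.08399 m
Final answer: y = 0.08399 m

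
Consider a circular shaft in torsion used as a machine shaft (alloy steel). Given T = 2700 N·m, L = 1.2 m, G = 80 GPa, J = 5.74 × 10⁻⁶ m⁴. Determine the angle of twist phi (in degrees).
Model: a circular shaft in torsion, so phi = (T·L) / (G·J).
Convert to SI units:
  G = 80 GPa = 8 × 10¹⁰ Pa
Substitute:
  phi = (2700 × 1.2) / ((8 × 10¹⁰) × (5.74 × 10⁻⁶))
  phi = 0.007056 rad
Convert to degrees: phi = 0.007056 × 180/π = 0.4043°
Final answer: phi = 0.4043°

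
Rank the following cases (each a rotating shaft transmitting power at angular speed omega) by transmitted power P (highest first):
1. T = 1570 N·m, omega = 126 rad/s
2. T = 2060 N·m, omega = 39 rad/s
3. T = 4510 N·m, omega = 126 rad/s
Model: a rotating shaft transmitting power at angular speed omega, so P = T·omega (SI units).
  Case 1: P = 1570 × 126 = 197800 W = 197.8 kW
  Case 2: P = 2060 × 39 = 80340 W = 80.34 kW
  Case 3: P = 4510 × 126 = 568300 W = 568.3 kW
Ordering: 568.3 kW (case 3) > 197.8 kW (case 1) > 80.34 kW (case 2)
Final answer: 3, 1, 2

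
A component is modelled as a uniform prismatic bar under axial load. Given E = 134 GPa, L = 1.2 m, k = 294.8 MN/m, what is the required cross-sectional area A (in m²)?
Model: a uniform prismatic bar under axial load, so k = (A·E) / L.
Solve for A: A = (k·L) / E.
Convert to SI units:
  E = 134 GPa = 1.34 × 10¹¹ Pa
  k = 294.8 MN/m = 2.948 × 10⁸ N/m
Substitute:
  A = ((2.948 × 10⁸) × 1.2) / (1.34 × 10¹¹)
  A = 0.00264 m²
Final answer: A = 0.00264 m²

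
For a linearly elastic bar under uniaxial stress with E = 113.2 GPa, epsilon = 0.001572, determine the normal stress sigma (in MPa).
Model: a linearly elastic bar under uniaxial stress, so epsilon = sigma / E.
Solve for sigma: sigma = epsilon·E.
Convert to SI units:
  E = 113.2 GPa = 1.132 × 10¹¹ Pa
Substitute:
  sigma = 0.001572 × (1.132 × 10¹¹)
  sigma = 1.78 × 10⁸ Pa
Convert: sigma = 1.78 × 10⁸ Pa = 178 MPa
Final answer: sigma = 178 MPa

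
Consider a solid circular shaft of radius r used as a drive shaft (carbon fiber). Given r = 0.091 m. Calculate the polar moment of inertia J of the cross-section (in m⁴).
Model: a solid circular shaft of radius r, so J = (π·r^4) / 2.
Substitute:
  J = (π × 0.091^4) / 2
  J = 0.0001077 m⁴
Final answer: J = 0.0001077 m⁴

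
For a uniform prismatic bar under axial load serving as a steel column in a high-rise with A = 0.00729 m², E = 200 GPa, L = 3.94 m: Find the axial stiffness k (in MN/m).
Model: a uniform prismatic bar under axial load, so k = (A·E) / L.
Convert to SI units:
  E = 200 GPa = 2 × 10¹¹ Pa
Substitute:
  k = (0.00729 × (2 × 10¹¹)) / 3.94
  k = 3.701 × 10⁸ N/m
Convert: k = 3.701 × 10⁸ N/m = 370.1 MN/m
Final answer: k = 370.1 MN/m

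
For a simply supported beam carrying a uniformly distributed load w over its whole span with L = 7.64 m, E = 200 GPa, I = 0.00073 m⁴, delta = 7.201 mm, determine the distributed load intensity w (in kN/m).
Model: a simply supported beam carrying a uniformly distributed load w over its whole span, so delta = (5·w·L^4) / (384·E·I).
Solve for w: w = (384·delta·E·I) / (5·L^4).
Convert to SI units:
  E = 200 GPa = 2 × 10¹¹ Pa
  delta = 7.201 mm = 0.007201 m
Substitute:
  w = (384 × 0.007201 × (2 × 10¹¹) × 0.00073) / (5 × 7.64^4)
  w = 23700 N/m
Convert: w = 23700 N/m = 23.7 kN/m
Final answer: w = 23.7 kN/m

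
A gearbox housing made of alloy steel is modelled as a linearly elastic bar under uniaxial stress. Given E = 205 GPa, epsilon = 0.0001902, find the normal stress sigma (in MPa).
Model: a linearly elastic bar under uniaxial stress, so epsilon = sigma / E.
Solve for sigma: sigma = epsilon·E.
Convert to SI units:
  E = 205 GPa = 2.05 × 10¹¹ Pa
Substitute:
  sigma = 0.0001902 × (2.05 × 10¹¹)
  sigma = 3.899 × 10⁷ Pa
Convert: sigma = 3.899 × 10⁷ Pa = 38.99 MPa
Final answer: sigma = 38.99 MPa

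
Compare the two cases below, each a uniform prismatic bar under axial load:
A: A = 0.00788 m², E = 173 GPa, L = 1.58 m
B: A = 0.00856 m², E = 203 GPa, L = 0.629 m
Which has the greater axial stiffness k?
Model: a uniform prismatic bar under axial load, so k = (A·E) / L (SI units).
  A: k = (0.00788 × (1.73 × 10¹¹)) / 1.58 = 8.628 × 10⁸ N/m = 862.8 MN/m
  B: k = (0.00856 × (2.03 × 10¹¹)) / 0.629 = 2.763 × 10⁹ N/m = 2763 MN/m
2763 MN/m > 862.8 MN/m, so B is larger.
Final answer: B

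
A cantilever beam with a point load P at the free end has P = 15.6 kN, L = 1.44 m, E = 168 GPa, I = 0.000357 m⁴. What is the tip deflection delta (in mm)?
Model: a cantilever beam with a point load P at the free end, so delta = (P·L^3) / (3·E·I).
Convert to SI units:
  P = 15.6 kN = 15600 N
  E = 168 GPa = 1.68 × 10¹¹ Pa
Substitute:
  delta = (15600 × 1.44^3) / (3 × (1.68 × 10¹¹) × 0.000357)
  delta = 0.0002589 m
Convert: delta = 0.0002589 m = 0.2589 mm
Final answer: delta = 0.2589 mm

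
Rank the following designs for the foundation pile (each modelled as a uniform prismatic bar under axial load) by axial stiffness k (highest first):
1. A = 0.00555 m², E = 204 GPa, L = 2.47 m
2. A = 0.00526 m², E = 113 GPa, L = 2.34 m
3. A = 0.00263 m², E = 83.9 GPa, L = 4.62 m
Model: a uniform prismatic bar under axial load, so k = (A·E) / L (SI units).
  Case 1: k = (0.00555 × (2.04 × 10¹¹)) / 2.47 = 4.584 × 10⁸ N/m = 458.4 MN/m
  Case 2: k = (0.00526 × (1.13 × 10¹¹)) / 2.34 = 2.54 × 10⁸ N/m = 254 MN/m
  Case 3: k = (0.00263 × (8.39 × 10¹⁰)) / 4.62 = 4.776 × 10⁷ N/m = 47.76 MN/m
Ordering: 458.4 MN/m (case 1) > 254 MN/m (case 2) > 47.76 MN/m (case 3)
Final answer: 1, 2, 3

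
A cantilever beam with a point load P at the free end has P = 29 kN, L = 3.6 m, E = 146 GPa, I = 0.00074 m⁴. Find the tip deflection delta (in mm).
Model: a cantilever beam with a point load P at the free end, so delta = (P·L^3) / (3·E·I).
Convert to SI units:
  P = 29 kN = 29000 N
  E = 146 GPa = 1.46 × 10¹¹ Pa
Substitute:
  delta = (29000 × 3.6^3) / (3 × (1.46 × 10¹¹) × 0.00074)
  delta = 0.004174 m
Convert: delta = 0.004174 m = 4.174 mm
Final answer: delta = 4.174 mm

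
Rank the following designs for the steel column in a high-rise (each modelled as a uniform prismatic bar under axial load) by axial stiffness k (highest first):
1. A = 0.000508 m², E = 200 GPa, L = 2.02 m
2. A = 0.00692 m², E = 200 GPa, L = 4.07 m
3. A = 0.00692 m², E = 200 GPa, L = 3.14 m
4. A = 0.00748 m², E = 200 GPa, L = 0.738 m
Model: a uniform prismatic bar under axial load, so k = (A·E) / L (SI units).
  Case 1: k = (0.000508 × (2 × 10¹¹)) / 2.02 = 5.03 × 10⁷ N/m = 50.3 MN/m
  Case 2: k = (0.00692 × (2 × 10¹¹)) / 4.07 = 3.4 × 10⁸ N/m = 340 MN/m
  Case 3: k = (0.00692 × (2 × 10¹¹)) / 3.14 = 4.408 × 10⁸ N/m = 440.8 MN/m
  Case 4: k = (0.00748 × (2 × 10¹¹)) / 0.738 = 2.027 × 10⁹ N/m = 2027 MN/m
Ordering: 2027 MN/m (case 4) > 440.8 MN/m (case 3) > 340 MN/m (case 2) > 50.3 MN/m (case 1)
Final answer: 4, 3, 2, 1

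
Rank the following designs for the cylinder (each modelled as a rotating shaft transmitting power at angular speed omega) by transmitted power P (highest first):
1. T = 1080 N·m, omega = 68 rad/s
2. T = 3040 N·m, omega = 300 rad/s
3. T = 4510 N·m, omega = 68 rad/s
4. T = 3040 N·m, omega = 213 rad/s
Model: a rotating shaft transmitting power at angular speed omega, so P = T·omega (SI units).
  Case 1: P = 1080 × 68 = 73440 W = 73.44 kW
  Case 2: P = 3040 × 300 = 912000 W = 912 kW
  Case 3: P = 4510 × 68 = 306700 W = 306.7 kW
  Case 4: P = 3040 × 213 = 647500 W = 647.5 kW
Ordering: 912 kW (case 2) > 647.5 kW (case 4) > 306.7 kW (case 3) > 73.44 kW (case 1)
Final answer: 2, 4, 3, 1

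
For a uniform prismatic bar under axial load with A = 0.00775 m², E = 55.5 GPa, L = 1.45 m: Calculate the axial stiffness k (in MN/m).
Model: a uniform prismatic bar under axial load, so k = (A·E) / L.
Convert to SI units:
  E = 55.5 GPa = 5.55 × 10¹⁰ Pa
Substitute:
  k = (0.00775 × (5.55 × 10¹⁰)) / 1.45
  k = 2.966 × 10⁸ N/m
Convert: k = 2.966 × 10⁸ N/m = 296.6 MN/m
Final answer: k = 296.6 MN/m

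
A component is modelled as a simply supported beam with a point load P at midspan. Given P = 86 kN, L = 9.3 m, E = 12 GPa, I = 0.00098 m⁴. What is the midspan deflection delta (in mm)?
Model: a simply supported beam with a point load P at midspan, so delta = (P·L^3) / (48·E·I).
Convert to SI units:
  P = 86 kN = 86000 N
  E = 12 GPa = 1.2 × 10¹⁰ Pa
Substitute:
  delta = (86000 × 9.3^3) / (48 × (1.2 × 10¹⁰) × 0.00098)
  delta = 0.1225 m
Convert: delta = 0.1225 m = 122.5 mm
Final answer: delta = 122.5 mm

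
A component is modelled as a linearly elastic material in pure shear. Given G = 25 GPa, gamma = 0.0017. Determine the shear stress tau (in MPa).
Model: a linearly elastic material in pure shear, so tau = G·gamma.
Convert to SI units:
  G = 25 GPa = 2.5 × 10¹⁰ Pa
Substitute:
  tau = (2.5 × 10¹⁰) × 0.0017
  tau = 4.25 × 10⁷ Pa
Convert: tau = 4.25 × 10⁷ Pa = 42.5 MPa
Final answer: tau = 42.5 MPa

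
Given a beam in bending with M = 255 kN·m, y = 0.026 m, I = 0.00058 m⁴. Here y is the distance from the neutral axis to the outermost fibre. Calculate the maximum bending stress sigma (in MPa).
Model: a beam in bending, so sigma = (M·y) / I.
Convert to SI units:
  M = 255 kN·m = 255000 N·m
Substitute:
  sigma = (255000 × 0.026) / 0.00058
  sigma = 1.143 × 10⁷ Pa
Convert: sigma = 1.143 × 10⁷ Pa = 11.43 MPa
Final answer: sigma = 11.43 MPa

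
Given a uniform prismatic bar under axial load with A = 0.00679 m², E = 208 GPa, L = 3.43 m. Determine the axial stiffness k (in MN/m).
Model: a uniform prismatic bar under axial load, so k = (A·E) / L.
Convert to SI units:
  E = 208 GPa = 2.08 × 10¹¹ Pa
Substitute:
  k = (0.00679 × (2.08 × 10¹¹)) / 3.43
  k = 4.118 × 10⁸ N/m
Convert: k = 4.118 × 10⁸ N/m = 411.8 MN/m
Final answer: k = 411.8 MN/m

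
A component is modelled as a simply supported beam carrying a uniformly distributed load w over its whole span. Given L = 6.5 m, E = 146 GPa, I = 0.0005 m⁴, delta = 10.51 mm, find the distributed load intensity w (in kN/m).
Model: a simply supported beam carrying a uniformly distributed load w over its whole span, so delta = (5·w·L^4) / (384·E·I).
Solve for w: w = (384·delta·E·I) / (5·L^4).
Convert to SI units:
  E = 146 GPa = 1.46 × 10¹¹ Pa
  delta = 10.51 mm = 0.01051 m
Substitute:
  w = (384 × 0.01051 × (1.46 × 10¹¹) × 0.0005) / (5 × 6.5^4)
  w = 33010 N/m
Convert: w = 33010 N/m = 33.01 kN/m
Final answer: w = 33.01 kN/m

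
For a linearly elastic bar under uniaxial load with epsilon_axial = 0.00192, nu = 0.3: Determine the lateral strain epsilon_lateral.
Model: a linearly elastic bar under uniaxial load, so epsilon_lateral = -nu·epsilon_axial.
Substitute:
  epsilon_lateral = -(0.3 × 0.00192)
  epsilon_lateral = -0.000576
Final answer: epsilon_lateral = -0.000576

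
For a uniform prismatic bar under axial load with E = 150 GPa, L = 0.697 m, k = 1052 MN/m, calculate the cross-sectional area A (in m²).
Model: a uniform prismatic bar under axial load, so k = (A·E) / L.
Solve for A: A = (k·L) / E.
Convert to SI units:
  E = 150 GPa = 1.5 × 10¹¹ Pa
  k = 1052 MN/m = 1.052 × 10⁹ N/m
Substitute:
  A = ((1.052 × 10⁹) × 0.697) / (1.5 × 10¹¹)
  A = 0.004888 m²
Final answer: A = 0.004888 m²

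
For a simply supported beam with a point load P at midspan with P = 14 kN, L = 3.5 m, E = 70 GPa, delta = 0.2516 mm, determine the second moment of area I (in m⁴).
Model: a simply supported beam with a point load P at midspan, so delta = (P·L^3) / (48·E·I).
Solve for I: I = (P·L^3) / (48·delta·E).
Convert to SI units:
  P = 14 kN = 14000 N
  E = 70 GPa = 7 × 10¹⁰ Pa
  delta = 0.2516 mm = 0.0002516 m
Substitute:
  I = (14000 × 3.5^3) / (48 × 0.0002516 × (7 × 10¹⁰))
  I = 0.00071 m⁴
Final answer: I = 0.00071 m⁴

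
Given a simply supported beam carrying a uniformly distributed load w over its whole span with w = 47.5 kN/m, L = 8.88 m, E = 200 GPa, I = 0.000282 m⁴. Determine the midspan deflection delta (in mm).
Model: a simply supported beam carrying a uniformly distributed load w over its whole span, so delta = (5·w·L^4) / (384·E·I).
Convert to SI units:
  w = 47.5 kN/m = 47500 N/m
  E = 200 GPa = 2 × 10¹¹ Pa
Substitute:
  delta = (5 × 47500 × 8.88^4) / (384 × (2 × 10¹¹) × 0.000282)
  delta = 0.06819 m
Convert: delta = 0.06819 m = 68.19 mm
Final answer: delta = 68.19 mm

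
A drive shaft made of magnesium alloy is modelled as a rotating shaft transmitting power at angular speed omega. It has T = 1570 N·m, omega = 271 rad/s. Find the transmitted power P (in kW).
Model: a rotating shaft transmitting power at angular speed omega, so P = T·omega.
Substitute:
  P = 1570 × 271
  P = 425500 W
Convert: P = 425500 W = 425.5 kW
Final answer: P = 425.5 kW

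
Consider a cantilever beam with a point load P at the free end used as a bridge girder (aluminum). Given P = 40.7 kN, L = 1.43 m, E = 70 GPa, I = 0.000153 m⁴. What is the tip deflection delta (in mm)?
Model: a cantilever beam with a point load P at the free end, so delta = (P·L^3) / (3·E·I).
Convert to SI units:
  P = 40.7 kN = 40700 N
  E = 70 GPa = 7 × 10¹⁰ Pa
Substitute:
  delta = (40700 × 1.43^3) / (3 × (7 × 10¹⁰) × 0.000153)
  delta = 0.003704 m
Convert: delta = 0.003704 m = 3.704 mm
Final answer: delta = 3.704 mm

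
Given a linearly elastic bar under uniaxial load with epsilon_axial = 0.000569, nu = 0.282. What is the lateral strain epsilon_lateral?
Model: a linearly elastic bar under uniaxial load, so epsilon_lateral = -nu·epsilon_axial.
Substitute:
  epsilon_lateral = -(0.282 × 0.000569)
  epsilon_lateral = -0.0001605
Final answer: epsilon_lateral = -0.0001605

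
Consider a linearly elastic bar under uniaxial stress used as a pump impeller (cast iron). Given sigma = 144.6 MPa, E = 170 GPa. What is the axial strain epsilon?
Model: a linearly elastic bar under uniaxial stress, so epsilon = sigma / E.
Convert to SI units:
  sigma = 144.6 MPa = 1.446 × 10⁸ Pa
  E = 170 GPa = 1.7 × 10¹¹ Pa
Substitute:
  epsilon = (1.446 × 10⁸) / (1.7 × 10¹¹)
  epsilon = 0.0008506
Final answer: epsilon = 0.0008506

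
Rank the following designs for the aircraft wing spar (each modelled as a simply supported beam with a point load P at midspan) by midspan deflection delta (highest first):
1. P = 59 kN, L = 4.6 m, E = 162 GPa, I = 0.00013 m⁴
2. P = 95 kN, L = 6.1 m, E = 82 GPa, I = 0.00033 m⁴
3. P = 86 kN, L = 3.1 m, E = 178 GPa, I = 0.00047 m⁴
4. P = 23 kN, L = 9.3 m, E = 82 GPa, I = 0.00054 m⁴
Model: a simply supported beam with a point load P at midspan, so delta = (P·L^3) / (48·E·I) (SI units).
  Case 1: delta = (59000 × 4.6^3) / (48 × (1.62 × 10¹¹) × 0.00013) = 0.005681 m = 5.681 mm
  Case 2: delta = (95000 × 6.1^3) / (48 × (8.2 × 10¹⁰) × 0.00033) = 0.0166 m = 16.6 mm
  Case 3: delta = (86000 × 3.1^3) / (48 × (1.78 × 10¹¹) × 0.00047) = 0.000638 m = 0.638 mm
  Case 4: delta = (23000 × 9.3^3) / (48 × (8.2 × 10¹⁰) × 0.00054) = 0.008704 m = 8.704 mm
Ordering: 16.6 mm (case 2) > 8.704 mm (case 4) > 5.681 mm (case 1) > 0.638 mm (case 3)
Final answer: 2, 4, 1, 3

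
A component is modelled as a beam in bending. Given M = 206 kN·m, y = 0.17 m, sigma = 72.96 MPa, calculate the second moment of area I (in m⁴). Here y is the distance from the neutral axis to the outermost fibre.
Model: a beam in bending, so sigma = (M·y) / I.
Solve for I: I = (M·y) / sigma.
Convert to SI units:
  M = 206 kN·m = 206000 N·m
  sigma = 72.96 MPa = 7.296 × 10⁷ Pa
Substitute:
  I = (206000 × 0.17) / (7.296 × 10⁷)
  I = 0.00048 m⁴
Final answer: I = 0.00048 m⁴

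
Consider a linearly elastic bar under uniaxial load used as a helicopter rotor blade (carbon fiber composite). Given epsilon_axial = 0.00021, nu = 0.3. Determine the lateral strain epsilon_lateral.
Model: a linearly elastic bar under uniaxial load, so epsilon_lateral = -nu·epsilon_axial.
Substitute:
  epsilon_lateral = -(0.3 × 0.00021)
  epsilon_lateral = -6.3 × 10⁻⁵
Final answer: epsilon_lateral = -6.3 × 10⁻⁵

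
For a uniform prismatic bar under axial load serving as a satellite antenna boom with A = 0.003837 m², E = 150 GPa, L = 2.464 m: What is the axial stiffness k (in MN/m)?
Model: a uniform prismatic bar under axial load, so k = (A·E) / L.
Convert to SI units:
  E = 150 GPa = 1.5 × 10¹¹ Pa
Substitute:
  k = (0.003837 × (1.5 × 10¹¹)) / 2.464
  k = 2.336 × 10⁸ N/m
Convert: k = 2.336 × 10⁸ N/m = 233.6 MN/m
Final answer: k = 233.6 MN/m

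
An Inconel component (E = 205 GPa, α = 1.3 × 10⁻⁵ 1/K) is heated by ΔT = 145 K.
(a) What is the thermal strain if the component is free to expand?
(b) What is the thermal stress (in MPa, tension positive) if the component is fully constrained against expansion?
(a) Free thermal strain ε_th = α·ΔT = (1.3 × 10⁻⁵) × 145 = 0.001885
(b) Fully constrained, the expansion is suppressed, so σ = -E·α·ΔT. Convert E = 205 GPa = 2.05 × 10¹¹ Pa.
  σ = -(2.05 × 10¹¹) × (1.3 × 10⁻⁵) × 145 = -3.864 × 10⁸ Pa = -386.4 MPa (compressive)
Final answer: (a) ε_th = 0.001885, (b) σ = -386.4 MPa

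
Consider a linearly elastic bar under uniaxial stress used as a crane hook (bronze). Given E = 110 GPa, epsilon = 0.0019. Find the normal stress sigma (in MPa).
Model: a linearly elastic bar under uniaxial stress, so sigma = E·epsilon.
Convert to SI units:
  E = 110 GPa = 1.1 × 10¹¹ Pa
Substitute:
  sigma = (1.1 × 10¹¹) × 0.0019
  sigma = 2.09 × 10⁸ Pa
Convert: sigma = 2.09 × 10⁸ Pa = 209 MPa
Final answer: sigma = 209 MPa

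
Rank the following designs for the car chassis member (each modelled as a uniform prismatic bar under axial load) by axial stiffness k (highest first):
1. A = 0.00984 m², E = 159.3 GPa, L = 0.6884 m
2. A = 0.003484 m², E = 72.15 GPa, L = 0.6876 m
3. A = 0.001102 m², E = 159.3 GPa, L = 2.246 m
Model: a uniform prismatic bar under axial load, so k = (A·E) / L (SI units).
  Case 1: k = (0.00984 × (1.593 × 10¹¹)) / 0.6884 = 2.277 × 10⁹ N/m = 2277 MN/m
  Case 2: k = (0.003484 × (7.215 × 10¹⁰)) / 0.6876 = 3.656 × 10⁸ N/m = 365.6 MN/m
  Case 3: k = (0.001102 × (1.593 × 10¹¹)) / 2.246 = 7.816 × 10⁷ N/m = 78.16 MN/m
Ordering: 2277 MN/m (case 1) > 365.6 MN/m (case 2) > 78.16 MN/m (case 3)
Final answer: 1, 2, 3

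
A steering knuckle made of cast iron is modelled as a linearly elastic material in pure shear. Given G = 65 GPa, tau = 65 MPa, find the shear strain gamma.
Model: a linearly elastic material in pure shear, so tau = G·gamma.
Solve for gamma: gamma = tau / G.
Convert to SI units:
  G = 65 GPa = 6.5 × 10¹⁰ Pa
  tau = 65 MPa = 6.5 × 10⁷ Pa
Substitute:
  gamma = (6.5 × 10⁷) / (6.5 × 10¹⁰)
  gamma = 0.001
Final answer: gamma = 0.001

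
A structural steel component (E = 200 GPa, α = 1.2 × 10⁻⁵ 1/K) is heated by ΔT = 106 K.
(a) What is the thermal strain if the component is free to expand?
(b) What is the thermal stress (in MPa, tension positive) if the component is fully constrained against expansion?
(a) Free thermal strain ε_th = α·ΔT = (1.2 × 10⁻⁵) × 106 = 0.001272
(b) Fully constrained, the expansion is suppressed, so σ = -E·α·ΔT. Convert E = 200 GPa = 2 × 10¹¹ Pa.
  σ = -(2 × 10¹¹) × (1.2 × 10⁻⁵) × 106 = -2.544 × 10⁸ Pa = -254.4 MPa (compressive)
Final answer: (a) ε_th = 0.001272, (b) σ = -254.4 MPa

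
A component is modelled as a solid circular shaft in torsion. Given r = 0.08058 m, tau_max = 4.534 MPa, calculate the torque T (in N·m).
Model: a solid circular shaft in torsion, so tau_max = (2·T) / (π·r^3).
Solve for T: T = (π·tau_max·r^3) / 2.
Convert to SI units:
  tau_max = 4.534 MPa = 4.534 × 10⁶ Pa
Substitute:
  T = (π × (4.534 × 10⁶) × 0.08058^3) / 2
  T = 3726 N·m
Final answer: T = 3726 N·m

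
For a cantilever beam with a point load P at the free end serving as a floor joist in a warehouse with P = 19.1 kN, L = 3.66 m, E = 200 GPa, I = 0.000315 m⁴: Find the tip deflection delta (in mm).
Model: a cantilever beam with a point load P at the free end, so delta = (P·L^3) / (3·E·I).
Convert to SI units:
  P = 19.1 kN = 19100 N
  E = 200 GPa = 2 × 10¹¹ Pa
Substitute:
  delta = (19100 × 3.66^3) / (3 × (2 × 10¹¹) × 0.000315)
  delta = 0.004955 m
Convert: delta = 0.004955 m = 4.955 mm
Final answer: delta = 4.955 mm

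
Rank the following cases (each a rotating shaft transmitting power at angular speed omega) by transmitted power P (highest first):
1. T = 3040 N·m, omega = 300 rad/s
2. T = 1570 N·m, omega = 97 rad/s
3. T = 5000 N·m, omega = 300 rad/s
Model: a rotating shaft transmitting power at angular speed omega, so P = T·omega (SI units).
  Case 1: P = 3040 × 300 = 912000 W = 912 kW
  Case 2: P = 1570 × 97 = 152300 W = 152.3 kW
  Case 3: P = 5000 × 300 = 1.5 × 10⁶ W = 1500 kW
Ordering: 1500 kW (case 3) > 912 kW (case 1) > 152.3 kW (case 2)
Final answer: 3, 1, 2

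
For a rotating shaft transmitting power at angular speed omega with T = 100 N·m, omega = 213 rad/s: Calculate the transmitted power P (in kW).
Model: a rotating shaft transmitting power at angular speed omega, so P = T·omega.
Substitute:
  P = 100 × 213
  P = 21300 W
Convert: P = 21300 W = 21.3 kW
Final answer: P = 21.3 kW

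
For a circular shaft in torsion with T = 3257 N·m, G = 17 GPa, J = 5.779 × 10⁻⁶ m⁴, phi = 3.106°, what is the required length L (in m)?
Model: a circular shaft in torsion, so phi = (T·L) / (G·J).
Solve for L: L = (phi·G·J) / T.
Convert to SI units:
  G = 17 GPa = 1.7 × 10¹⁰ Pa
  phi = 3.106° = 0.05421 rad
Substitute:
  L = (0.05421 × (1.7 × 10¹⁰) × (5.779 × 10⁻⁶)) / 3257
  L = 1.635 m
Final answer: L = 1.635 m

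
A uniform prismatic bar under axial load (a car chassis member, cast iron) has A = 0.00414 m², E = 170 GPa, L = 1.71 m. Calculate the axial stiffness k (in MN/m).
Model: a uniform prismatic bar under axial load, so k = (A·E) / L.
Convert to SI units:
  E = 170 GPa = 1.7 × 10¹¹ Pa
Substitute:
  k = (0.00414 × (1.7 × 10¹¹)) / 1.71
  k = 4.116 × 10⁸ N/m
Convert: k = 4.116 × 10⁸ N/m = 411.6 MN/m
Final answer: k = 411.6 MN/m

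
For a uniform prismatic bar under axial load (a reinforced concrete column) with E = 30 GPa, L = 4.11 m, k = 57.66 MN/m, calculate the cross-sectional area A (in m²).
Model: a uniform prismatic bar under axial load, so k = (A·E) / L.
Solve for A: A = (k·L) / E.
Convert to SI units:
  E = 30 GPa = 3 × 10¹⁰ Pa
  k = 57.66 MN/m = 5.766 × 10⁷ N/m
Substitute:
  A = ((5.766 × 10⁷) × 4.11) / (3 × 10¹⁰)
  A = 0.007899 m²
Final answer: A = 0.007899 m²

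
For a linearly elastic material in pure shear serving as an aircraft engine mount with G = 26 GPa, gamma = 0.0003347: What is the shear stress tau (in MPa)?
Model: a linearly elastic material in pure shear, so tau = G·gamma.
Convert to SI units:
  G = 26 GPa = 2.6 × 10¹⁰ Pa
Substitute:
  tau = (2.6 × 10¹⁰) × 0.0003347
  tau = 8.702 × 10⁶ Pa
Convert: tau = 8.702 × 10⁶ Pa = 8.702 MPa
Final answer: tau = 8.702 MPa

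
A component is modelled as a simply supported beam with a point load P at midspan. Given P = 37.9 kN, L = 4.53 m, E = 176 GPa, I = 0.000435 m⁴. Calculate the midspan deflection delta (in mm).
Model: a simply supported beam with a point load P at midspan, so delta = (P·L^3) / (48·E·I).
Convert to SI units:
  P = 37.9 kN = 37900 N
  E = 176 GPa = 1.76 × 10¹¹ Pa
Substitute:
  delta = (37900 × 4.53^3) / (48 × (1.76 × 10¹¹) × 0.000435)
  delta = 0.0009587 m
Convert: delta = 0.0009587 m = 0.9587 mm
Final answer: delta = 0.9587 mm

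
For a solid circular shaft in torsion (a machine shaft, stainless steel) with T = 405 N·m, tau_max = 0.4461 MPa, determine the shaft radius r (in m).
Model: a solid circular shaft in torsion, so tau_max = (2·T) / (π·r^3).
Solve for r: r = ((2·T) / (π·tau_max))^(1/3).
Convert to SI units:
  tau_max = 0.4461 MPa = 446100 Pa
Substitute:
  r = ((2 × 405) / (π × 446100))^(1/3)
  r = 0.0833 m
Final answer: r = 0.0833 m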